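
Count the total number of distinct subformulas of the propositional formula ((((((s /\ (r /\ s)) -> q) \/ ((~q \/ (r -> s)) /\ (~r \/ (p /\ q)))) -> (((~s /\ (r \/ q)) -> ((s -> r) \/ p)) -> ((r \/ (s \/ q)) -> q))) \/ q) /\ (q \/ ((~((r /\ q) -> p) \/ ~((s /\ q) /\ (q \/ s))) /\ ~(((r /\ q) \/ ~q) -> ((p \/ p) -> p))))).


Formula: ((((((s /\ (r /\ s)) -> q) \/ ((~q \/ (r -> s)) /\ (~r \/ (p /\ q)))) -> (((~s /\ (r \/ q)) -> ((s -> r) \/ p)) -> ((r \/ (s \/ q)) -> q))) \/ q) /\ (q \/ ((~((r /\ q) -> p) \/ ~((s /\ q) /\ (q \/ s))) /\ ~(((r /\ q) \/ ~q) -> ((p \/ p) -> p)))))
Subformulas found:
  1. r
  2. p
  3. q
  4. s
  5. ~s
  6. ~r
  7. ~q
  8. (s -> r)
  9. (p /\ q)
  10. (s \/ q)
  11. (r /\ s)
  12. (q \/ s)
  13. (p \/ p)
  14. (s /\ q)
  15. (r /\ q)
  16. (r \/ q)
  17. (r -> s)
  18. (r \/ (s \/ q))
  19. (s /\ (r /\ s))
  20. ((s -> r) \/ p)
  21. ((r /\ q) -> p)
  22. ((p \/ p) -> p)
  23. (~s /\ (r \/ q))
  24. (~r \/ (p /\ q))
  25. ((r /\ q) \/ ~q)
  26. ~((r /\ q) -> p)
  27. (~q \/ (r -> s))
  28. ((s /\ (r /\ s)) -> q)
  29. ((r \/ (s \/ q)) -> q)
  30. ((s /\ q) /\ (q \/ s))
  31. ~((s /\ q) /\ (q \/ s))
  32. (((r /\ q) \/ ~q) -> ((p \/ p) -> p))
  33. ((~s /\ (r \/ q)) -> ((s -> r) \/ p))
  34. ((~q \/ (r -> s)) /\ (~r \/ (p /\ q)))
  35. ~(((r /\ q) \/ ~q) -> ((p \/ p) -> p))
  36. (~((r /\ q) -> p) \/ ~((s /\ q) /\ (q \/ s)))
  37. (((~s /\ (r \/ q)) -> ((s -> r) \/ p)) -> ((r \/ (s \/ q)) -> q))
  38. (((s /\ (r /\ s)) -> q) \/ ((~q \/ (r -> s)) /\ (~r \/ (p /\ q))))
  39. ((~((r /\ q) -> p) \/ ~((s /\ q) /\ (q \/ s))) /\ ~(((r /\ q) \/ ~q) -> ((p \/ p) -> p)))
  40. (q \/ ((~((r /\ q) -> p) \/ ~((s /\ q) /\ (q \/ s))) /\ ~(((r /\ q) \/ ~q) -> ((p \/ p) -> p))))
  41. ((((s /\ (r /\ s)) -> q) \/ ((~q \/ (r -> s)) /\ (~r \/ (p /\ q)))) -> (((~s /\ (r \/ q)) -> ((s -> r) \/ p)) -> ((r \/ (s \/ q)) -> q)))
  42. (((((s /\ (r /\ s)) -> q) \/ ((~q \/ (r -> s)) /\ (~r \/ (p /\ q)))) -> (((~s /\ (r \/ q)) -> ((s -> r) \/ p)) -> ((r \/ (s \/ q)) -> q))) \/ q)
  43. ((((((s /\ (r /\ s)) -> q) \/ ((~q \/ (r -> s)) /\ (~r \/ (p /\ q)))) -> (((~s /\ (r \/ q)) -> ((s -> r) \/ p)) -> ((r \/ (s \/ q)) -> q))) \/ q) /\ (q \/ ((~((r /\ q) -> p) \/ ~((s /\ q) /\ (q \/ s))) /\ ~(((r /\ q) \/ ~q) -> ((p \/ p) -> p)))))
Total distinct subformulas = 43

43


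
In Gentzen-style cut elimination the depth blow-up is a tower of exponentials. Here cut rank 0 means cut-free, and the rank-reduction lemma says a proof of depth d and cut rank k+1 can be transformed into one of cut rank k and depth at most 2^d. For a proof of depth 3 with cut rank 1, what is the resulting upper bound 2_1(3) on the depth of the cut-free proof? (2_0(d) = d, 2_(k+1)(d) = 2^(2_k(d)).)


Each rank reduction sends depth d to at most 2^d; cut rank r needs r reductions.
2_0(3) = 3
2_1(3) = 2^3 = 8
Cut-free depth bound = 8

8


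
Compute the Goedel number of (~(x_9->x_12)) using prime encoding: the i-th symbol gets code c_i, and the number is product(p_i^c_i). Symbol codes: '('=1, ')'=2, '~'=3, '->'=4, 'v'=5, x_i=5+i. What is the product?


Formula: (~(x_9->x_12))
Symbol codes: [1, 3, 1, 14, 4, 17, 2, 2]
Primes: [2, 3, 5, 7, 11, 13, 17, 19]
p_1^1 = 2^1 = 2
p_2^3 = 3^3 = 27
p_3^1 = 5^1 = 5
p_4^14 = 7^14 = 678223072849
p_5^4 = 11^4 = 14641
p_6^17 = 13^17 = 8650415919381337933
p_7^2 = 17^2 = 289
p_8^2 = 19^2 = 361
Product = 2419630770871035938182511409749224543713510

2419630770871035938182511409749224543713510


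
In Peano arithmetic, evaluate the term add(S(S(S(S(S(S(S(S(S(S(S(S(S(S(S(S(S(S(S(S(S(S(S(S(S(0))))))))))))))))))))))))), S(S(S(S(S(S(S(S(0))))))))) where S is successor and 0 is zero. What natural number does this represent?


add(S^25(0), S^8(0)):
S^25(0) = 25
S^8(0) = 8
25 + 8 = 33

33


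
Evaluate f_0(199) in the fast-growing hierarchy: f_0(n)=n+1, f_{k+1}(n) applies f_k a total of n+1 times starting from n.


f_0(199) = 199 + 1 = 200

200


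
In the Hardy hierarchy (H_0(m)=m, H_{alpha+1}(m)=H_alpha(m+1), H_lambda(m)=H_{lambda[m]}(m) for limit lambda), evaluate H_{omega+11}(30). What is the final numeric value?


H_{omega+11}(30):
Unwind the 11 successor steps: H_{omega+11}(30) = H_omega(30+11) = H_omega(41).
H_omega(m) = H_m(m) = m + m = 2m.
Result = 2 * 41 = 82

82


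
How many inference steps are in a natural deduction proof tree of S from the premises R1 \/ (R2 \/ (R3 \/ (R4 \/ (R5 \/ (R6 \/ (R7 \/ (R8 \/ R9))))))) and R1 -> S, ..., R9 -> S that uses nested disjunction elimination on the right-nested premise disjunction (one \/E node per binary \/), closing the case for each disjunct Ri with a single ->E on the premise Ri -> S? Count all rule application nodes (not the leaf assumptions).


The premise R1 \/ (R2 \/ (R3 \/ (R4 \/ (R5 \/ (R6 \/ (R7 \/ (R8 \/ R9))))))) contains 9 disjuncts, hence 8 binary \/ connectives.
- Each binary \/ is eliminated once: 8 \/E nodes.
- Each of the 9 cases Ri derives S by one ->E with Ri -> S: 9 ->E nodes.
Total = 8 + 9 = 17

17


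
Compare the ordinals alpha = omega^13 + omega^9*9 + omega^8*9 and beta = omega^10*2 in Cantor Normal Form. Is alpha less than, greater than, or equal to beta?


Compare term by term from highest exponent:
alpha = omega^13 + omega^9*9 + omega^8*9
beta = omega^10*2
Term 1: alpha has omega^13*1, beta has omega^10*2
Term 2: alpha has omega^9*9, beta has omega^0*0
Term 3: alpha has omega^8*9, beta has omega^0*0
Result: alpha > beta

alpha > beta


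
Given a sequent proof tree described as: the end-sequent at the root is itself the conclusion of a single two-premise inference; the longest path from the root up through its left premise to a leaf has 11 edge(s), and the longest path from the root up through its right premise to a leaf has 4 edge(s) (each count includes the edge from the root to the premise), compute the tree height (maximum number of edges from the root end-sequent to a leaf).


Longest path through the left premise: 11 edges (measured from the branching sequent)
Longest path through the right premise: 4 edges
Height of the subtree rooted at the branching sequent: max(11, 4) = 11
The branching sequent is the root itself.
Total height = 11

11


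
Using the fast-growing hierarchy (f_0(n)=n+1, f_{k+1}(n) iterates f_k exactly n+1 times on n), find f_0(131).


f_0(131) = 131 + 1 = 132

132


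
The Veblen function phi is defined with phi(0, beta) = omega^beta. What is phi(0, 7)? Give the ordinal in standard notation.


phi(0, 7):
phi(0, beta) = omega^beta by definition.
phi(0, 7) = omega^7

omega^7


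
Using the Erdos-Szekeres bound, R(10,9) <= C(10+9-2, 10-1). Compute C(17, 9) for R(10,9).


R(10,9) <= C(10+9-2, 10-1) = C(17, 9)
C(17, 9) = 17! / (9! * 8!)
= 24310

24310


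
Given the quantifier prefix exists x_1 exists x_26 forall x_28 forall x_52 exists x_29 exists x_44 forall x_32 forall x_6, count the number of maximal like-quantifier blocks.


Alternations = 3.
Blocks = alternations + 1 = 4

4


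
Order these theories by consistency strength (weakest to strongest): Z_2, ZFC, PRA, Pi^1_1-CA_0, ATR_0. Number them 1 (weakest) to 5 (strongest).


Ordering by consistency strength:
1. PRA
2. ATR_0
3. Pi^1_1-CA_0
4. Z_2
5. ZFC


Z_2=4, ZFC=5, PRA=1, Pi^1_1-CA_0=3, ATR_0=2


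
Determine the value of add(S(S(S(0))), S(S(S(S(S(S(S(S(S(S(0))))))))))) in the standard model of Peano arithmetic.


add(S^3(0), S^10(0)):
S^3(0) = 3
S^10(0) = 10
3 + 10 = 13

13


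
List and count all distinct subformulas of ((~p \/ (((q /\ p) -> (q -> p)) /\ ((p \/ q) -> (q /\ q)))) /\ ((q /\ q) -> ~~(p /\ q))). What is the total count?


Formula: ((~p \/ (((q /\ p) -> (q -> p)) /\ ((p \/ q) -> (q /\ q)))) /\ ((q /\ q) -> ~~(p /\ q)))
Subformulas found:
  1. q
  2. p
  3. ~p
  4. (q /\ p)
  5. (p /\ q)
  6. (q /\ q)
  7. (q -> p)
  8. (p \/ q)
  9. ~(p /\ q)
  10. ~~(p /\ q)
  11. ((q /\ p) -> (q -> p))
  12. ((p \/ q) -> (q /\ q))
  13. ((q /\ q) -> ~~(p /\ q))
  14. (((q /\ p) -> (q -> p)) /\ ((p \/ q) -> (q /\ q)))
  15. (~p \/ (((q /\ p) -> (q -> p)) /\ ((p \/ q) -> (q /\ q))))
  16. ((~p \/ (((q /\ p) -> (q -> p)) /\ ((p \/ q) -> (q /\ q)))) /\ ((q /\ q) -> ~~(p /\ q)))
Total distinct subformulas = 16

16


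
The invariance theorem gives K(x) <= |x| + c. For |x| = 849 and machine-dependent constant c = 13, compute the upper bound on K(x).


K(x) <= |x| + c = 849 + 13 = 862

862


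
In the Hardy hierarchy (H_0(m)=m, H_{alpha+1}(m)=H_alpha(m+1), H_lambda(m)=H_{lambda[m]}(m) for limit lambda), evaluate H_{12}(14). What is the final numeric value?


H_12(14):
For finite ordinals k, H_k(n) = n + k (each successor step adds 1).
H_12(14) = 14 + 12 = 26

26


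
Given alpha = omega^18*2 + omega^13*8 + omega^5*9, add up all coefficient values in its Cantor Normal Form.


CNF: omega^18*2 + omega^13*8 + omega^5*9
Coefficients: 2 + 8 + 9 = 19

19


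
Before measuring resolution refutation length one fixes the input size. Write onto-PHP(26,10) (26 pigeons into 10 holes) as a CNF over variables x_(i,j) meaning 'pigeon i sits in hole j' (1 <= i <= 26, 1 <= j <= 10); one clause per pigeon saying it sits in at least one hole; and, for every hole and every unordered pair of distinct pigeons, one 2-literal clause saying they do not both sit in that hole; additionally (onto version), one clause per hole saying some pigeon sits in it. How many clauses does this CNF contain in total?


onto-PHP(26,10): 26 pigeons, 10 holes, 26*10 = 260 variables.
- pigeon clauses: one per pigeon -> 26 clauses
- hole clauses: 10 holes * C(26,2) = 10 * 325 -> 3250 clauses
- onto clauses: one per hole -> 10 clauses
Total clauses = 26 + 3250 + 10 = 3286

3286


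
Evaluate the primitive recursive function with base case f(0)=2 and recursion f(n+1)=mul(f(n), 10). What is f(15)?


f(0) = 2
f(1) = mul(f(0), 10) = mul(2, 10) = 20
f(2) = mul(f(1), 10) = mul(20, 10) = 200
f(3) = mul(f(2), 10) = mul(200, 10) = 2000
f(4) = mul(f(3), 10) = mul(2000, 10) = 20000
f(5) = mul(f(4), 10) = mul(20000, 10) = 200000
f(6) = mul(f(5), 10) = mul(200000, 10) = 2000000
f(7) = mul(f(6), 10) = mul(2000000, 10) = 20000000
f(8) = mul(f(7), 10) = mul(20000000, 10) = 200000000
f(9) = mul(f(8), 10) = mul(200000000, 10) = 2000000000
f(10) = mul(f(9), 10) = mul(2000000000, 10) = 20000000000
f(11) = mul(f(10), 10) = mul(20000000000, 10) = 200000000000
f(12) = mul(f(11), 10) = mul(200000000000, 10) = 2000000000000
f(13) = mul(f(12), 10) = mul(2000000000000, 10) = 20000000000000
f(14) = mul(f(13), 10) = mul(20000000000000, 10) = 200000000000000
f(15) = mul(f(14), 10) = mul(200000000000000, 10) = 2000000000000000


2000000000000000


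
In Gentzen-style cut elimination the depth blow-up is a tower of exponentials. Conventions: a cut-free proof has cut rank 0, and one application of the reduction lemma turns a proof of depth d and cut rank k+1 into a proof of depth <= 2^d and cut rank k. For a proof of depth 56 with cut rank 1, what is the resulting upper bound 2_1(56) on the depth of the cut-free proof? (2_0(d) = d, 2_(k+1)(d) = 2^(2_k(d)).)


Each rank reduction sends depth d to at most 2^d; cut rank r needs r reductions.
2_0(56) = 56
2_1(56) = 2^56 = 72057594037927936
Cut-free depth bound = 72057594037927936

72057594037927936


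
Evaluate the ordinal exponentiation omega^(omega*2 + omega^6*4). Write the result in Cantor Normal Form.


omega^(omega*2 + omega^6*4):
In ordinal addition a term is absorbed by a following term of strictly larger exponent: 1 < 6, so omega*2 + omega^6*4 = omega^6*4.
omega raised to a CNF ordinal is a single CNF term: Result = omega^(omega^6*4)

omega^(omega^6*4)


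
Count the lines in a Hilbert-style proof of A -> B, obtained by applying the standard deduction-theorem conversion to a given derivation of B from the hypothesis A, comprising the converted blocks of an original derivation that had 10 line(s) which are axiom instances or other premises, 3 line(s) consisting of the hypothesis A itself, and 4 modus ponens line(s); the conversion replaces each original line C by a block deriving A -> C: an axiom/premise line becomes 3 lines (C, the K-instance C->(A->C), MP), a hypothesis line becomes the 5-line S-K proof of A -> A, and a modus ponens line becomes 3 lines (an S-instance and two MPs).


Deduction-theorem conversion, block by block:
- 10 axiom/premise lines -> 3 lines each = 30
- 3 hypothesis lines -> 5 lines each (identity proof A->A) = 15
- 4 MP lines -> 3 lines each (S-instance, MP, MP) = 12
Total = 30 + 15 + 12 = 57 lines.

57


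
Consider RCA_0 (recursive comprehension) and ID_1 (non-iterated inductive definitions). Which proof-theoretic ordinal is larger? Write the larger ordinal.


Proof-theoretic ordinal of RCA_0 (recursive comprehension): omega^omega
Proof-theoretic ordinal of ID_1 (non-iterated inductive definitions): psi_0(epsilon_{Omega+1})
Comparing: omega^omega < psi_0(epsilon_{Omega+1}).
The larger ordinal is psi_0(epsilon_{Omega+1}) (from ID_1 (non-iterated inductive definitions)).

psi_0(epsilon_{Omega+1})


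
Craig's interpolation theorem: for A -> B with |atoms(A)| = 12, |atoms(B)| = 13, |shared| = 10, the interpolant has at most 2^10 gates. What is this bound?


Shared atoms = 10
Craig interpolant size bound = 2^10
= 1024

1024


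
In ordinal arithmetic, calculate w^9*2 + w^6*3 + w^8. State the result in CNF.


Ordinal addition (w^9*2 + w^6*3) + w^8:
alpha's leading term has exponent 9 > beta's exponent 8, so it survives.
alpha's tail term has exponent 6 < beta's exponent 8, so it is absorbed by beta.
In ordinal addition, any term followed by a strictly larger-exponent term is absorbed.
Result = w^9*2 + w^8

w^9*2 + w^8


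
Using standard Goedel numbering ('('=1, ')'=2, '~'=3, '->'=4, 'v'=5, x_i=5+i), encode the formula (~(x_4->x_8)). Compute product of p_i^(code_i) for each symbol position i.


Formula: (~(x_4->x_8))
Symbol codes: [1, 3, 1, 9, 4, 13, 2, 2]
Primes: [2, 3, 5, 7, 11, 13, 17, 19]
p_1^1 = 2^1 = 2
p_2^3 = 3^3 = 27
p_3^1 = 5^1 = 5
p_4^9 = 7^9 = 40353607
p_5^4 = 11^4 = 14641
p_6^13 = 13^13 = 302875106592253
p_7^2 = 17^2 = 289
p_8^2 = 19^2 = 361
Product = 5040637772960049906309329372837130

5040637772960049906309329372837130


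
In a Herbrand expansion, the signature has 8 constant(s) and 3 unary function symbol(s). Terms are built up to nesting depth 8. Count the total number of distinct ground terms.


Herbrand terms by depth:
Depth 0: 8 constants
Depth 1: 24 new terms (running total: 32)
Depth 2: 72 new terms (running total: 104)
Depth 3: 216 new terms (running total: 320)
Depth 4: 648 new terms (running total: 968)
Depth 5: 1944 new terms (running total: 2912)
Depth 6: 5832 new terms (running total: 8744)
Depth 7: 17496 new terms (running total: 26240)
Depth 8: 52488 new terms (running total: 78728)
Total distinct ground terms = 78728

78728


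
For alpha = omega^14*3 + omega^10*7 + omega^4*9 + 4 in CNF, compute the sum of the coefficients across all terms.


CNF: omega^14*3 + omega^10*7 + omega^4*9 + 4
Coefficients: 3 + 7 + 9 + 4 = 23

23


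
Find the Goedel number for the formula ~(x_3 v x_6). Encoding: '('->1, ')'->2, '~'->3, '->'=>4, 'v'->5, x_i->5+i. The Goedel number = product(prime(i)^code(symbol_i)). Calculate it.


Formula: ~(x_3 v x_6)
Symbol codes: [3, 1, 8, 5, 11, 2]
Primes: [2, 3, 5, 7, 11, 13]
p_1^3 = 2^3 = 8
p_2^1 = 3^1 = 3
p_3^8 = 5^8 = 390625
p_4^5 = 7^5 = 16807
p_5^11 = 11^11 = 285311670611
p_6^2 = 13^2 = 169
Product = 7597447677235162621875000

7597447677235162621875000


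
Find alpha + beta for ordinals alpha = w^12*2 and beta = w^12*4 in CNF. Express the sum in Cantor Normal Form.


Ordinal addition w^12*2 + w^12*4:
Both terms have the same exponent 12.
w^e*c + w^e*d = w^e*(c+d).
Result = w^12*(2+4) = w^12*6

w^12*6


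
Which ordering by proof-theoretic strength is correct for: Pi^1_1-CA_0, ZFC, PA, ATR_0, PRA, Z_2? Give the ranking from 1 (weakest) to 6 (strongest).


Ordering by consistency strength:
1. PRA
2. PA
3. ATR_0
4. Pi^1_1-CA_0
5. Z_2
6. ZFC


Pi^1_1-CA_0=4, ZFC=6, PA=2, ATR_0=3, PRA=1, Z_2=5


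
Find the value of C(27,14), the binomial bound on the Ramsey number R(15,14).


R(15,14) <= C(15+14-2, 15-1) = C(27, 14)
C(27, 14) = 27! / (14! * 13!)
= 20058300

20058300


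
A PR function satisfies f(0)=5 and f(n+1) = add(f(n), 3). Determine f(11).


f(0) = 5
f(1) = add(f(0), 3) = add(5, 3) = 8
f(2) = add(f(1), 3) = add(8, 3) = 11
f(3) = add(f(2), 3) = add(11, 3) = 14
f(4) = add(f(3), 3) = add(14, 3) = 17
f(5) = add(f(4), 3) = add(17, 3) = 20
f(6) = add(f(5), 3) = add(20, 3) = 23
f(7) = add(f(6), 3) = add(23, 3) = 26
f(8) = add(f(7), 3) = add(26, 3) = 29
f(9) = add(f(8), 3) = add(29, 3) = 32
f(10) = add(f(9), 3) = add(32, 3) = 35
f(11) = add(f(10), 3) = add(35, 3) = 38


38


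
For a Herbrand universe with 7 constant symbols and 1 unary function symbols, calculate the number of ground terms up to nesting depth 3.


Herbrand terms by depth:
Depth 0: 7 constants
Depth 1: 7 new terms (running total: 14)
Depth 2: 7 new terms (running total: 21)
Depth 3: 7 new terms (running total: 28)
Total distinct ground terms = 28

28


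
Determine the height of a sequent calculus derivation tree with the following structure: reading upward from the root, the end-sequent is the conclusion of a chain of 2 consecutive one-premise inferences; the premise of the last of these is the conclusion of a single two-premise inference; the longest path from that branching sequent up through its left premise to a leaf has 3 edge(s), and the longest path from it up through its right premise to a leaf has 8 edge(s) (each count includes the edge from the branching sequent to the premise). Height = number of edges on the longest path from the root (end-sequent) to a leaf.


Longest path through the left premise: 3 edges (measured from the branching sequent)
Longest path through the right premise: 8 edges
Height of the subtree rooted at the branching sequent: max(3, 8) = 8
The branching sequent sits 2 edges above the root (the chain of one-premise inferences), so height = 8 + 2 = 10

10


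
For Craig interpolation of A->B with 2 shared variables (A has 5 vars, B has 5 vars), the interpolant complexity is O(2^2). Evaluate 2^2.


Shared atoms = 2
Craig interpolant size bound = 2^2
= 4

4


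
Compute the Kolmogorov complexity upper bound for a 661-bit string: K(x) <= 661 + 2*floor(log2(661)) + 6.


floor(log2(661)) = 9
2 * 9 = 18
K(x) <= 661 + 18 + 6 = 685

685


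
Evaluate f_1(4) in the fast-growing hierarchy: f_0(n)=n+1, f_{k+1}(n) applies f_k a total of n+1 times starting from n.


f_1(4) = f_0^5(4)
f_0 adds 1 each time, applied 5 times.
f_1(4) = 4 + 5 = 9

9


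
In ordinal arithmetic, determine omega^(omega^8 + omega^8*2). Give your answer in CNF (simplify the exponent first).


omega^(omega^8 + omega^8*2):
Both terms of the exponent have the same exponent 8, so they merge: omega^8 + omega^8*2 = omega^8*(1+2) = omega^8*3.
omega raised to a CNF ordinal is a single CNF term: Result = omega^(omega^8*3)

omega^(omega^8*3)


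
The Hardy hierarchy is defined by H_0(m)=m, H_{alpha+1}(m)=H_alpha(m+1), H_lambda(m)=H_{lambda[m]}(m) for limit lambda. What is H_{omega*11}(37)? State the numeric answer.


H_{omega*11}(37):
For the Hardy hierarchy, H_{omega*k}(n) = 2^k * n.
2^11 = 2048.
2048 * 37 = 75776

75776


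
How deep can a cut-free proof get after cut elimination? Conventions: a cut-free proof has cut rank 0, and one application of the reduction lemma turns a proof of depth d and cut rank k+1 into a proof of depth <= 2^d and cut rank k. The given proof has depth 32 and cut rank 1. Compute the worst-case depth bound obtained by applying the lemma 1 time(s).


Each rank reduction sends depth d to at most 2^d; cut rank r needs r reductions.
2_0(32) = 32
2_1(32) = 2^32 = 4294967296
Cut-free depth bound = 4294967296

4294967296


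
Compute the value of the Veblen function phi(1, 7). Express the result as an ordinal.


phi(1, 7):
phi(1, beta) = epsilon_beta (the beta-th epsilon number).
phi(1, 7) = epsilon_7

epsilon_7


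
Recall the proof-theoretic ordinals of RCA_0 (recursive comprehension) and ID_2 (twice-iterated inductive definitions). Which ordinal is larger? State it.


Proof-theoretic ordinal of RCA_0 (recursive comprehension): omega^omega
Proof-theoretic ordinal of ID_2 (twice-iterated inductive definitions): psi_0(epsilon_{Omega_2+1})
Comparing: omega^omega < psi_0(epsilon_{Omega_2+1}).
The larger ordinal is psi_0(epsilon_{Omega_2+1}) (from ID_2 (twice-iterated inductive definitions)).

psi_0(epsilon_{Omega_2+1})


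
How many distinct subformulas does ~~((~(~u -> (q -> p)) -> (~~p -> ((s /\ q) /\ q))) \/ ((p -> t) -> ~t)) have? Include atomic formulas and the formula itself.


Formula: ~~((~(~u -> (q -> p)) -> (~~p -> ((s /\ q) /\ q))) \/ ((p -> t) -> ~t))
Subformulas found:
  1. q
  2. u
  3. s
  4. t
  5. p
  6. ~t
  7. ~p
  8. ~u
  9. ~~p
  10. (s /\ q)
  11. (q -> p)
  12. (p -> t)
  13. ((s /\ q) /\ q)
  14. (~u -> (q -> p))
  15. ((p -> t) -> ~t)
  16. ~(~u -> (q -> p))
  17. (~~p -> ((s /\ q) /\ q))
  18. (~(~u -> (q -> p)) -> (~~p -> ((s /\ q) /\ q)))
  19. ((~(~u -> (q -> p)) -> (~~p -> ((s /\ q) /\ q))) \/ ((p -> t) -> ~t))
  20. ~((~(~u -> (q -> p)) -> (~~p -> ((s /\ q) /\ q))) \/ ((p -> t) -> ~t))
  21. ~~((~(~u -> (q -> p)) -> (~~p -> ((s /\ q) /\ q))) \/ ((p -> t) -> ~t))
Total distinct subformulas = 21

21


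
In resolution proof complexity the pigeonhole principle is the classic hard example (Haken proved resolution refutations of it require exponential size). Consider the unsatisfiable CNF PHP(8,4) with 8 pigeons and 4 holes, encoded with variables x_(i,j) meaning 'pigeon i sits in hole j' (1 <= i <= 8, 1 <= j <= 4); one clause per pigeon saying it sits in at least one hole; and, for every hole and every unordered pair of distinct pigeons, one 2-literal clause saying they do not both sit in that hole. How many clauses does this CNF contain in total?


PHP(8,4): 8 pigeons, 4 holes, 8*4 = 32 variables.
- pigeon clauses: one per pigeon -> 8 clauses
- hole clauses: 4 holes * C(8,2) = 4 * 28 -> 112 clauses
Total clauses = 8 + 112 = 120

120


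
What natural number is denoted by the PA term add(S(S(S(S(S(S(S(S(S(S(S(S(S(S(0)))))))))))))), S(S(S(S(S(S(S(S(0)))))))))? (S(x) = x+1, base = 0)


add(S^14(0), S^8(0)):
S^14(0) = 14
S^8(0) = 8
14 + 8 = 22

22


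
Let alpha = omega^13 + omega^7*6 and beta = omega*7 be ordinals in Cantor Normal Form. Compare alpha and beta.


Compare term by term from highest exponent:
alpha = omega^13 + omega^7*6
beta = omega*7
Term 1: alpha has omega^13*1, beta has omega^1*7
Term 2: alpha has omega^7*6, beta has omega^0*0
Result: alpha > beta

alpha > beta


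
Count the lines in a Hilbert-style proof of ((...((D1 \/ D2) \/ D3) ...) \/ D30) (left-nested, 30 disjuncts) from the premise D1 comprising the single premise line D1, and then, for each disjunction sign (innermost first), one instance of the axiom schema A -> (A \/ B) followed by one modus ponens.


Building the left-nested 30-ary disjunction from D1:
- 1 premise line (D1)
- 30 disjuncts means 29 disjunction signs; each needs 1 axiom instance + 1 MP = 2 lines: 2 * 29 = 58
Total = 1 + 58 = 59 lines.

59


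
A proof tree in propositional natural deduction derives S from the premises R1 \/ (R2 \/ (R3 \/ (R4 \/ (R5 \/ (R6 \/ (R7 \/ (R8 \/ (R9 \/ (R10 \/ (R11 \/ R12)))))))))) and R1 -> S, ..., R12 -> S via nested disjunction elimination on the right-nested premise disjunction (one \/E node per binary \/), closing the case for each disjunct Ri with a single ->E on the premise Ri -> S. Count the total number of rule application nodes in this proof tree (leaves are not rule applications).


The premise R1 \/ (R2 \/ (R3 \/ (R4 \/ (R5 \/ (R6 \/ (R7 \/ (R8 \/ (R9 \/ (R10 \/ (R11 \/ R12)))))))))) contains 12 disjuncts, hence 11 binary \/ connectives.
- Each binary \/ is eliminated once: 11 \/E nodes.
- Each of the 12 cases Ri derives S by one ->E with Ri -> S: 12 ->E nodes.
Total = 11 + 12 = 23

23


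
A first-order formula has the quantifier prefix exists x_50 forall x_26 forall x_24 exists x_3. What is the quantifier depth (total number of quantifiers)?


Quantifier prefix has 4 quantifier symbols.
Quantifier depth = 4

4


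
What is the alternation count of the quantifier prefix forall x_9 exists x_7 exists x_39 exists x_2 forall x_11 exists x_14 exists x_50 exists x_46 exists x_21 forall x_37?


Walk the prefix and count type changes:
  position 1: forall -> exists <-- alternation
  position 2: exists -> exists
  position 3: exists -> exists
  position 4: exists -> forall <-- alternation
  position 5: forall -> exists <-- alternation
  position 6: exists -> exists
  position 7: exists -> exists
  position 8: exists -> exists
  position 9: exists -> forall <-- alternation
Total alternations = 4

4


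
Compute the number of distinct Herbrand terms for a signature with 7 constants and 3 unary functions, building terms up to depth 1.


Herbrand terms by depth:
Depth 0: 7 constants
Depth 1: 21 new terms (running total: 28)
Total distinct ground terms = 28

28


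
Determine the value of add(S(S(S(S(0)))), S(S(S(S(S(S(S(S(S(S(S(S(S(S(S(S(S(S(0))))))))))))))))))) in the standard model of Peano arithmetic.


add(S^4(0), S^18(0)):
S^4(0) = 4
S^18(0) = 18
4 + 18 = 22

22


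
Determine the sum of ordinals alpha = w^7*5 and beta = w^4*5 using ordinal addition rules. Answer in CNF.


Ordinal addition w^7*5 + w^4*5:
Leading exponent of alpha (7) > leading exponent of beta (4).
Since alpha's term has higher exponent than beta's leading term,
the sum is simply alpha followed by beta.
Result = w^7*5 + w^4*5

w^7*5 + w^4*5


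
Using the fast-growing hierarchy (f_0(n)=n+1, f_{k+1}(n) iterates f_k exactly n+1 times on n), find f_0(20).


f_0(20) = 20 + 1 = 21

21


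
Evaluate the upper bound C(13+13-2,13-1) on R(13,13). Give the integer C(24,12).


R(13,13) <= C(13+13-2, 13-1) = C(24, 12)
C(24, 12) = 24! / (12! * 12!)
= 2704156

2704156


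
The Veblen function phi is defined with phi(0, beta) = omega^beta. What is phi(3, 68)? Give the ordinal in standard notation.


phi(3, 68):
phi(3, beta) = eta_beta (the beta-th eta number, fixed point of zeta).
phi(3, 68) = eta_68

eta_68


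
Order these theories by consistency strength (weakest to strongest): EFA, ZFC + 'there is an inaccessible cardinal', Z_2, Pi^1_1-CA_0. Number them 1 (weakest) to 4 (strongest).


Ordering by consistency strength:
1. EFA
2. Pi^1_1-CA_0
3. Z_2
4. ZFC + 'there is an inaccessible cardinal'


EFA=1, ZFC + 'there is an inaccessible cardinal'=4, Z_2=3, Pi^1_1-CA_0=2


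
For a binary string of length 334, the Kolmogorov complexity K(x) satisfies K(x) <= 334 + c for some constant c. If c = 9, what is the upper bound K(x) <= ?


K(x) <= |x| + c = 334 + 9 = 343

343


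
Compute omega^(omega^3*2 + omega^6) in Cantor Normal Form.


omega^(omega^3*2 + omega^6):
In ordinal addition a term is absorbed by a following term of strictly larger exponent: 3 < 6, so omega^3*2 + omega^6 = omega^6.
omega raised to a CNF ordinal is a single CNF term: Result = omega^(omega^6)

omega^(omega^6)


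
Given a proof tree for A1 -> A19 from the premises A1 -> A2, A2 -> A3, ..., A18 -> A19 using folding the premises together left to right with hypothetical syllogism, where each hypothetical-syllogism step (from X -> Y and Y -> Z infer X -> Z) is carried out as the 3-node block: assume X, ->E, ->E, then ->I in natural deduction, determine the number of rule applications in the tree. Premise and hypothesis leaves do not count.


There are 18 premises in the chain. The first HS step combines premises 1 and 2; each further premise needs one more HS step.
So 18 premises require 18 - 1 = 17 hypothetical-syllogism steps.
Each HS step uses 3 inference nodes (->E, ->E, ->I).
17 * 3 = 51 total inference nodes.

51


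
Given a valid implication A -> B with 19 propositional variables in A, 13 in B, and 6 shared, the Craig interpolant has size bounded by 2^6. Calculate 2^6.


Shared atoms = 6
Craig interpolant size bound = 2^6
= 64

64


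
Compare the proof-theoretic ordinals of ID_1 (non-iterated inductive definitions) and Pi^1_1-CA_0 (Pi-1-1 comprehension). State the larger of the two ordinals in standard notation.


Proof-theoretic ordinal of ID_1 (non-iterated inductive definitions): psi_0(epsilon_{Omega+1})
Proof-theoretic ordinal of Pi^1_1-CA_0 (Pi-1-1 comprehension): psi_0(Omega_omega)
Comparing: psi_0(epsilon_{Omega+1}) < psi_0(Omega_omega).
The larger ordinal is psi_0(Omega_omega) (from Pi^1_1-CA_0 (Pi-1-1 comprehension)).

psi_0(Omega_omega)


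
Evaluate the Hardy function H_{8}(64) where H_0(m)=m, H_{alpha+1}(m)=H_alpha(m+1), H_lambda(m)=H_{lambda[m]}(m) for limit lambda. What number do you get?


H_8(64):
For finite ordinals k, H_k(n) = n + k (each successor step adds 1).
H_8(64) = 64 + 8 = 72

72


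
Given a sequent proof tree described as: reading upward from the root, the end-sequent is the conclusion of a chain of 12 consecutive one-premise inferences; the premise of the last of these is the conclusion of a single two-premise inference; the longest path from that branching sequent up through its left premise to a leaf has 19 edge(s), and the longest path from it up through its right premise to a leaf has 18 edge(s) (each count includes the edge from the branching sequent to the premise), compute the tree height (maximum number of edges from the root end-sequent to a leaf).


Longest path through the left premise: 19 edges (measured from the branching sequent)
Longest path through the right premise: 18 edges
Height of the subtree rooted at the branching sequent: max(19, 18) = 19
The branching sequent sits 12 edges above the root (the chain of one-premise inferences), so height = 19 + 12 = 31

31


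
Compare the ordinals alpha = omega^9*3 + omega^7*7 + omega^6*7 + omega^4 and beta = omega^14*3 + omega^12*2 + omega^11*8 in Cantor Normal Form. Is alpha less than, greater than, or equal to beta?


Compare term by term from highest exponent:
alpha = omega^9*3 + omega^7*7 + omega^6*7 + omega^4
beta = omega^14*3 + omega^12*2 + omega^11*8
Term 1: alpha has omega^9*3, beta has omega^14*3
Term 2: alpha has omega^7*7, beta has omega^12*2
Term 3: alpha has omega^6*7, beta has omega^11*8
Term 4: alpha has omega^4*1, beta has omega^0*0
Result: alpha < beta

alpha < beta


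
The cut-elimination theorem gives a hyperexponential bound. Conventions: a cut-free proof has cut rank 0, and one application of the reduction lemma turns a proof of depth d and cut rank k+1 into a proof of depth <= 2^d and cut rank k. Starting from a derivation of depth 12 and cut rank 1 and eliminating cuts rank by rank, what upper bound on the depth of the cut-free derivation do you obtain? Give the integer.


Each rank reduction sends depth d to at most 2^d; cut rank r needs r reductions.
2_0(12) = 12
2_1(12) = 2^12 = 4096
Cut-free depth bound = 4096

4096


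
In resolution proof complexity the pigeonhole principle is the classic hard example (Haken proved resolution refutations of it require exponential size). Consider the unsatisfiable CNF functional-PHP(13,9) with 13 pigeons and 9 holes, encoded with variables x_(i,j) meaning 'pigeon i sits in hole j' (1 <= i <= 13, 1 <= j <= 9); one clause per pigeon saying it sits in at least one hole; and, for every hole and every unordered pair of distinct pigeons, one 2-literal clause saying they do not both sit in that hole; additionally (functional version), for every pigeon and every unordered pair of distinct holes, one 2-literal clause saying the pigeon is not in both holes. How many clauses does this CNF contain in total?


functional-PHP(13,9): 13 pigeons, 9 holes, 13*9 = 117 variables.
- pigeon clauses: one per pigeon -> 13 clauses
- hole clauses: 9 holes * C(13,2) = 9 * 78 -> 702 clauses
- functional clauses: 13 pigeons * C(9,2) = 13 * 36 -> 468 clauses
Total clauses = 13 + 702 + 468 = 1183

1183


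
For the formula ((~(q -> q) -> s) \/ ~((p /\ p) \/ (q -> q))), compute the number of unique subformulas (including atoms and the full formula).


Formula: ((~(q -> q) -> s) \/ ~((p /\ p) \/ (q -> q)))
Subformulas found:
  1. q
  2. s
  3. p
  4. (q -> q)
  5. (p /\ p)
  6. ~(q -> q)
  7. (~(q -> q) -> s)
  8. ((p /\ p) \/ (q -> q))
  9. ~((p /\ p) \/ (q -> q))
  10. ((~(q -> q) -> s) \/ ~((p /\ p) \/ (q -> q)))
Total distinct subformulas = 10

10


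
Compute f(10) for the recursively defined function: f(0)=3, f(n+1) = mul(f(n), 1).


f(0) = 3
f(1) = mul(f(0), 1) = mul(3, 1) = 3
f(2) = mul(f(1), 1) = mul(3, 1) = 3
f(3) = mul(f(2), 1) = mul(3, 1) = 3
f(4) = mul(f(3), 1) = mul(3, 1) = 3
f(5) = mul(f(4), 1) = mul(3, 1) = 3
f(6) = mul(f(5), 1) = mul(3, 1) = 3
f(7) = mul(f(6), 1) = mul(3, 1) = 3
f(8) = mul(f(7), 1) = mul(3, 1) = 3
f(9) = mul(f(8), 1) = mul(3, 1) = 3
f(10) = mul(f(9), 1) = mul(3, 1) = 3


3


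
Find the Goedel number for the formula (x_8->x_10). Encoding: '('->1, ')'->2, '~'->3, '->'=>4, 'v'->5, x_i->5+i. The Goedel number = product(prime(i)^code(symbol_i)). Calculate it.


Formula: (x_8->x_10)
Symbol codes: [1, 13, 4, 15, 2]
Primes: [2, 3, 5, 7, 11]
p_1^1 = 2^1 = 2
p_2^13 = 3^13 = 1594323
p_3^4 = 5^4 = 625
p_4^15 = 7^15 = 4747561509943
p_5^2 = 11^2 = 121
Product = 1144833409519049105336250

1144833409519049105336250


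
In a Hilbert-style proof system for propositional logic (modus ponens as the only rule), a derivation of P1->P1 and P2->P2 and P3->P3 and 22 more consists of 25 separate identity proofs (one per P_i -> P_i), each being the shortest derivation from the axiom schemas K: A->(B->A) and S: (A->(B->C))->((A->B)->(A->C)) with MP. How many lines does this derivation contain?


The shortest proof of A->A from K and S in the Hilbert calculus has exactly 5 lines:
(1) K instance A->((A->A)->A), (2) S instance, (3) MP on 1,2, (4) K instance A->(A->A), (5) MP on 3,4.
For 25 independent identities: 25 * 5 = 125 lines total.

125


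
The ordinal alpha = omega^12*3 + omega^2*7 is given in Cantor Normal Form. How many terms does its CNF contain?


CNF: omega^12*3 + omega^2*7
Count the summands separated by '+':
  term 1: omega^12*3
  term 2: omega^2*7
Total terms = 2

2


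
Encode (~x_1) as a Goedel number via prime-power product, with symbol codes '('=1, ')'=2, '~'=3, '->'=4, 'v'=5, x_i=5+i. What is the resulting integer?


Formula: (~x_1)
Symbol codes: [1, 3, 6, 2]
Primes: [2, 3, 5, 7]
p_1^1 = 2^1 = 2
p_2^3 = 3^3 = 27
p_3^6 = 5^6 = 15625
p_4^2 = 7^2 = 49
Product = 41343750

41343750


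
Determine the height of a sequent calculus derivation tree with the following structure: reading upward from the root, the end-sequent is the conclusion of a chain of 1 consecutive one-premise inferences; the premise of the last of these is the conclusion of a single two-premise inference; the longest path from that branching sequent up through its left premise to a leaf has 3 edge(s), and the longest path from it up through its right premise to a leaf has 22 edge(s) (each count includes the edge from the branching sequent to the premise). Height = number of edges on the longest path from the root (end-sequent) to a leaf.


Longest path through the left premise: 3 edges (measured from the branching sequent)
Longest path through the right premise: 22 edges
Height of the subtree rooted at the branching sequent: max(3, 22) = 22
The branching sequent sits 1 edges above the root (the chain of one-premise inferences), so height = 22 + 1 = 23

23


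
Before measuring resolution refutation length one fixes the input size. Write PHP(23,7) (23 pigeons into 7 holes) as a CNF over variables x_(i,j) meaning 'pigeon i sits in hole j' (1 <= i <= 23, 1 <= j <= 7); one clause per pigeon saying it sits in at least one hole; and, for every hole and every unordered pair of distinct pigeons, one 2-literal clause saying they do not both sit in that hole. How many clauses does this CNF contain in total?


PHP(23,7): 23 pigeons, 7 holes, 23*7 = 161 variables.
- pigeon clauses: one per pigeon -> 23 clauses
- hole clauses: 7 holes * C(23,2) = 7 * 253 -> 1771 clauses
Total clauses = 23 + 1771 = 1794

1794


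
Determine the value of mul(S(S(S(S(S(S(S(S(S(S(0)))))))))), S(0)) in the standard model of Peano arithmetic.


mul(S^10(0), S^1(0)):
S^10(0) = 10
S^1(0) = 1
10 * 1 = 10

10


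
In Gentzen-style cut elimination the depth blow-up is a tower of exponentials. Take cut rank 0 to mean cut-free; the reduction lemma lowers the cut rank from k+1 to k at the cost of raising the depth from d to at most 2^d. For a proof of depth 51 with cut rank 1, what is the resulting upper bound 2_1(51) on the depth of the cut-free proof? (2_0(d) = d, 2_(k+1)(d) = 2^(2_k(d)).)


Each rank reduction sends depth d to at most 2^d; cut rank r needs r reductions.
2_0(51) = 51
2_1(51) = 2^51 = 2251799813685248
Cut-free depth bound = 2251799813685248

2251799813685248


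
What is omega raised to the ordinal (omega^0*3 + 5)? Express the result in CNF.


omega^(omega^0*3 + 5):
omega^0 = 1, so the exponent is 3 + 5 = 8 (finite ordinal addition).
Result = omega^8, already a single CNF term.

omega^8


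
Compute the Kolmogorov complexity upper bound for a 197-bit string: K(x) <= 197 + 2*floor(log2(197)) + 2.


floor(log2(197)) = 7
2 * 7 = 14
K(x) <= 197 + 14 + 2 = 213

213


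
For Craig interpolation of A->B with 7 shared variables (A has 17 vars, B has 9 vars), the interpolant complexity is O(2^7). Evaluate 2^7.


Shared atoms = 7
Craig interpolant size bound = 2^7
= 128

128


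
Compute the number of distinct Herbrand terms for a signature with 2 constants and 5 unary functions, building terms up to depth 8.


Herbrand terms by depth:
Depth 0: 2 constants
Depth 1: 10 new terms (running total: 12)
Depth 2: 50 new terms (running total: 62)
Depth 3: 250 new terms (running total: 312)
Depth 4: 1250 new terms (running total: 1562)
Depth 5: 6250 new terms (running total: 7812)
Depth 6: 31250 new terms (running total: 39062)
Depth 7: 156250 new terms (running total: 195312)
Depth 8: 781250 new terms (running total: 976562)
Total distinct ground terms = 976562

976562


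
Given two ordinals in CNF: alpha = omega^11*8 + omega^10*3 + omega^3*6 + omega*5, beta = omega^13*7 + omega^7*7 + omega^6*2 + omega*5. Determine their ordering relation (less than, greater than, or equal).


Compare term by term from highest exponent:
alpha = omega^11*8 + omega^10*3 + omega^3*6 + omega*5
beta = omega^13*7 + omega^7*7 + omega^6*2 + omega*5
Term 1: alpha has omega^11*8, beta has omega^13*7
Term 2: alpha has omega^10*3, beta has omega^7*7
Term 3: alpha has omega^3*6, beta has omega^6*2
Term 4: alpha has omega^1*5, beta has omega^1*5
Result: alpha < beta

alpha < beta


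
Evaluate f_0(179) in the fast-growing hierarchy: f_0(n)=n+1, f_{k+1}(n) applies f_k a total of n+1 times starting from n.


f_0(179) = 179 + 1 = 180

180


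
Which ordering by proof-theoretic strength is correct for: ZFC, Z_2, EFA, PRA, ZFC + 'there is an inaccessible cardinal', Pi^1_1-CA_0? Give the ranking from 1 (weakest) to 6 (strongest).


Ordering by consistency strength:
1. EFA
2. PRA
3. Pi^1_1-CA_0
4. Z_2
5. ZFC
6. ZFC + 'there is an inaccessible cardinal'


ZFC=5, Z_2=4, EFA=1, PRA=2, ZFC + 'there is an inaccessible cardinal'=6, Pi^1_1-CA_0=3


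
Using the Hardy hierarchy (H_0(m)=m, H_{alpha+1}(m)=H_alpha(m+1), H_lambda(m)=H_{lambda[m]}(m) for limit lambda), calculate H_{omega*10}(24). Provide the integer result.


H_{omega*10}(24):
For the Hardy hierarchy, H_{omega*k}(n) = 2^k * n.
2^10 = 1024.
1024 * 24 = 24576

24576


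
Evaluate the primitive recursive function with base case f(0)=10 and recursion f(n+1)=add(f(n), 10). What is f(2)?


f(0) = 10
f(1) = add(f(0), 10) = add(10, 10) = 20
f(2) = add(f(1), 10) = add(20, 10) = 30


30


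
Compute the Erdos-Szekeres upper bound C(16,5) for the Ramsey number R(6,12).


R(6,12) <= C(6+12-2, 6-1) = C(16, 5)
C(16, 5) = 16! / (5! * 11!)
= 4368

4368


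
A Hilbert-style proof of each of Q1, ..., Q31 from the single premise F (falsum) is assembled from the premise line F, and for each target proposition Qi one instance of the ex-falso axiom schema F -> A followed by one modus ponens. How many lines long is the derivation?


Ex falso, line by line:
- 1 premise line (F)
- 31 targets, each needing 1 axiom instance (F -> Qi) + 1 MP = 2 lines: 2 * 31 = 62
Total = 1 + 62 = 63 lines.

63
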